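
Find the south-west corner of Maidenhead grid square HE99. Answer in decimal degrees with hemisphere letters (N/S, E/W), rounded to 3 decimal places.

Field H=7, E=4: +7·20° lon, +4·10° lat → SW at lon -40°, lat -50°.
Square 9, 9: +9·2° lon, +9·1° lat → SW at lon -22°, lat -41°.
latitude 41.000° S, longitude 22.000° W.

41.000° S, 22.000° W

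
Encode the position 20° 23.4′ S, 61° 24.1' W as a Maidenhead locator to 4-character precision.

FG99

Offset from 180°W / 90°S: lon 118.60°, lat 69.61°.
Field: 118.60/20 → 5 → F, 69.61/10 → 6 → G; chars FG.
Square: 18.60/2 → 9, 9.61/1 → 9; chars 99.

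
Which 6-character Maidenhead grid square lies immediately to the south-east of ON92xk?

Longitude subsquare x = 23; +1 → 24, wraps to 0 = a, carry into square.
Longitude square 9; +1 → 10, wraps to 0, carry into field.
Longitude field O = 14; +1 → 15 = P.
Latitude subsquare k = 10; −1 → 9 = j.

PN02aj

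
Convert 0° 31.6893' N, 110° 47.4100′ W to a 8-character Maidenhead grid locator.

DJ40om56

Add 180° to longitude and 90° to latitude: 69.20983, 90.52815.
Field (20°×10°, letters A–R): 69.20983/20 → 3 → D, 90.52815/10 → 9 → J; chars DJ.
Square (2°×1°, digits 0–9): 9.20983/2 → 4, 0.52815/1 → 0; chars 40.
Subsquare (5′×2.5′, letters a–x): 1.20983/0.0833333 → 14 → o, 0.52815/0.0416667 → 12 → m; chars om.
Extended square (30″×15″, digits 0–9): 0.04317/0.00833333 → 5, 0.02815/0.00416667 → 6; chars 56.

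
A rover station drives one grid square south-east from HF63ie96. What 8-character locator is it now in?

Longitude extended square 9; +1 → 10, wraps to 0, carry into subsquare.
Longitude subsquare i = 8; +1 → 9 = j.
Latitude extended square 6; −1 → 5.

HF63je05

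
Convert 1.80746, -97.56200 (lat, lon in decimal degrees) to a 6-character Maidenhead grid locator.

EJ11ft

Add 180° to longitude and 90° to latitude: 82.4380, 91.8075.
Field: 82.4380/20 → 4 → E, 91.8075/10 → 9 → J; chars EJ.
Square: 2.4380/2 → 1, 1.8075/1 → 1; chars 11.
Subsquare: 0.4380/0.0833333 → 5 → f, 0.8075/0.0416667 → 19 → t; chars ft.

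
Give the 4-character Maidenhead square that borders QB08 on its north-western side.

PB99

Longitude square 0; −1 → -1, wraps to 9, carry into field.
Longitude field Q = 16; −1 → 15 = P.
Latitude square 8; +1 → 9.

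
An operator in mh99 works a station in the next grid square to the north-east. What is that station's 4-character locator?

NI00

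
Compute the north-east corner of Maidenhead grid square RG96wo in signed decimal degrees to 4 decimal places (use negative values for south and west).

-23.3750, 179.9167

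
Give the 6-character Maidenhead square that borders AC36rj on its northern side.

AC36rk

Latitude subsquare j = 9; +1 → 10 = k.
The longitude characters are unchanged.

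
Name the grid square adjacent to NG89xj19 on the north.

NG89xk10

Latitude extended square 9; +1 → 10, wraps to 0, carry into subsquare.
Latitude subsquare j = 9; +1 → 10 = k.
The longitude characters are unchanged.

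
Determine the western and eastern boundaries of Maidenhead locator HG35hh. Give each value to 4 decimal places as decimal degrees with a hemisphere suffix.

Field H=7, G=6: +7·20° lon, +6·10° lat → SW at lon -40°, lat -30°.
Square 3, 5: +3·2° lon, +5·1° lat → SW at lon -34°, lat -25°.
Subsquare h=7, h=7: +7·0.0833333° lon, +7·0.0416667° lat → SW at lon -33.4167°, lat -24.7083°.
Cell spans 0.0833333° lon × 0.0416667° lat.
west 33.4167° W, east 33.3333° W.

33.4167° W, 33.3333° W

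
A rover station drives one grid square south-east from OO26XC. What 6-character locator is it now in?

Longitude subsquare x = 23; +1 → 24, wraps to 0 = a, carry into square.
Longitude square 2; +1 → 3.
Latitude subsquare c = 2; −1 → 1 = b.

OO36ab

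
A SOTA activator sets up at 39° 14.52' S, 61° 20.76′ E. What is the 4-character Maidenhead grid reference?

MF00

Shift to the Maidenhead origin (180°W, 90°S): lon 241.35, lat 50.76.
Field (20°×10°, letters A–R): lon ⌊241.35/20⌋ = 12 → M; lat ⌊50.76/10⌋ = 5 → F.
Square (2°×1°, digits 0–9): lon ⌊1.35/2⌋ = 0; lat ⌊0.76/1⌋ = 0.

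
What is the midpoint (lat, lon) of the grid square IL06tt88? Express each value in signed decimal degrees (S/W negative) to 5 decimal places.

26.82708, -18.34583

Field I=8, L=11: +8·20° lon, +11·10° lat → SW at lon -20°, lat 20°.
Square 0, 6: +0·2° lon, +6·1° lat → SW at lon -20°, lat 26°.
Subsquare t=19, t=19: +19·0.0833333° lon, +19·0.0416667° lat → SW at lon -18.4167°, lat 26.7917°.
Extended square 8, 8: +8·0.00833333° lon, +8·0.00416667° lat → SW at lon -18.35°, lat 26.825°.
Cell spans 0.00833333° lon × 0.00416667° lat. Centre is SW corner plus half of each.
latitude 26.82708, longitude -18.34583.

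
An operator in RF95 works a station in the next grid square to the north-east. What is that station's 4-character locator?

AF06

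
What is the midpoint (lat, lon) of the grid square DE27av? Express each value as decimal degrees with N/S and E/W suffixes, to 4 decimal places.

42.1042° S, 115.9583° W

Field D=3, E=4: +3·20° lon, +4·10° lat → SW at lon -120°, lat -50°.
Square 2, 7: +2·2° lon, +7·1° lat → SW at lon -116°, lat -43°.
Subsquare a=0, v=21: +0·0.0833333° lon, +21·0.0416667° lat → SW at lon -116°, lat -42.125°.
Cell spans 0.0833333° lon × 0.0416667° lat. Centre is SW corner plus half of each.
latitude 42.1042° S, longitude 115.9583° W.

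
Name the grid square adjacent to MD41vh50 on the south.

MD41vg59

Latitude extended square 0; −1 → -1, wraps to 9, carry into subsquare.
Latitude subsquare h = 7; −1 → 6 = g.
The longitude characters are unchanged.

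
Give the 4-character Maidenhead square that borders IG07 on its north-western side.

Longitude square 0; −1 → -1, wraps to 9, carry into field.
Longitude field I = 8; −1 → 7 = H.
Latitude square 7; +1 → 8.

HG98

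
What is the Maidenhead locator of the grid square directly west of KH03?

Longitude square 0; −1 → -1, wraps to 9, carry into field.
Longitude field K = 10; −1 → 9 = J.
The latitude characters are unchanged.

JH93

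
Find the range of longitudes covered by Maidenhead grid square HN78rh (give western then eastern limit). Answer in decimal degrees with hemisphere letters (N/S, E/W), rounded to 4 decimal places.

Field H=7, N=13: +7·20° lon, +13·10° lat → SW at lon -40°, lat 40°.
Square 7, 8: +7·2° lon, +8·1° lat → SW at lon -26°, lat 48°.
Subsquare r=17, h=7: +17·0.0833333° lon, +7·0.0416667° lat → SW at lon -24.5833°, lat 48.2917°.
Cell spans 0.0833333° lon × 0.0416667° lat.
west 24.5833° W, east 24.5000° W.

24.5833° W, 24.5000° W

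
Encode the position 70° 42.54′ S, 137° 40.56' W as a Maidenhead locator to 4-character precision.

Shift to the Maidenhead origin (180°W, 90°S): lon 42.32, lat 19.29.
Field: lon ⌊42.32/20⌋ = 2 → C; lat ⌊19.29/10⌋ = 1 → B.
Square: lon ⌊2.32/2⌋ = 1; lat ⌊9.29/1⌋ = 9.

CB19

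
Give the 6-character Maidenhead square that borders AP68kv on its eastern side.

Longitude subsquare k = 10; +1 → 11 = l.
The latitude characters are unchanged.

AP68lv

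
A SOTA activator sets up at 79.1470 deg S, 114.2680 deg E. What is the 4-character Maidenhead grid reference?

Shift to the Maidenhead origin (180°W, 90°S): lon 294.27, lat 10.85.
Field (20°×10°, letters A–R): lon ⌊294.27/20⌋ = 14 → O; lat ⌊10.85/10⌋ = 1 → B.
Square (2°×1°, digits 0–9): lon ⌊14.27/2⌋ = 7; lat ⌊0.85/1⌋ = 0.

OB70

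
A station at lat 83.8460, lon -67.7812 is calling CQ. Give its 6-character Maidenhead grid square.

FR63cu

Offset from 180°W / 90°S: lon 112.2188°, lat 173.8460°.
Field (20°×10°, letters A–R): 112.2188/20 → 5 → F, 173.8460/10 → 17 → R; chars FR.
Square (2°×1°, digits 0–9): 12.2188/2 → 6, 3.8460/1 → 3; chars 63.
Subsquare (5′×2.5′, letters a–x): 0.2188/0.0833333 → 2 → c, 0.8460/0.0416667 → 20 → u; chars cu.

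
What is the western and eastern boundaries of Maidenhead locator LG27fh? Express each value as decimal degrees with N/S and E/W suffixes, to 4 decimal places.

44.4167° E, 44.5000° E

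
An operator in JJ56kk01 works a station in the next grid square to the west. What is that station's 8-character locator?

Longitude extended square 0; −1 → -1, wraps to 9, carry into subsquare.
Longitude subsquare k = 10; −1 → 9 = j.
The latitude characters are unchanged.

JJ56jk91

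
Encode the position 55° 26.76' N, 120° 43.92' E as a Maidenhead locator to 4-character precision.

PO05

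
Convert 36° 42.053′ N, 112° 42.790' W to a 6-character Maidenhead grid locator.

DM36pq

Offset from 180°W / 90°S: lon 67.2868°, lat 126.7009°.
Field: lon ⌊67.2868/20⌋ = 3 → D; lat ⌊126.7009/10⌋ = 12 → M.
Square: lon ⌊7.2868/2⌋ = 3; lat ⌊6.7009/1⌋ = 6.
Subsquare: lon ⌊1.2868/0.0833333⌋ = 15 → p; lat ⌊0.7009/0.0416667⌋ = 16 → q.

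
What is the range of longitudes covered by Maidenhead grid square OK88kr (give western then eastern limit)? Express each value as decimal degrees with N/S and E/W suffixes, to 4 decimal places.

Field O=14, K=10: +14·20° lon, +10·10° lat → SW at lon 100°, lat 10°.
Square 8, 8: +8·2° lon, +8·1° lat → SW at lon 116°, lat 18°.
Subsquare k=10, r=17: +10·0.0833333° lon, +17·0.0416667° lat → SW at lon 116.833°, lat 18.7083°.
Cell spans 0.0833333° lon × 0.0416667° lat.
west 116.8333° E, east 116.9167° E.

116.8333° E, 116.9167° E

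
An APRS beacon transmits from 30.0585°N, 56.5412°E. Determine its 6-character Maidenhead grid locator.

LM80gb

Add 180° to longitude and 90° to latitude: 236.5412, 120.0585.
Field: lon ⌊236.5412/20⌋ = 11 → L; lat ⌊120.0585/10⌋ = 12 → M.
Square: lon ⌊16.5412/2⌋ = 8; lat ⌊0.0585/1⌋ = 0.
Subsquare: lon ⌊0.5412/0.0833333⌋ = 6 → g; lat ⌊0.0585/0.0416667⌋ = 1 → b.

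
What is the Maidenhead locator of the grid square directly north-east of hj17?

HJ28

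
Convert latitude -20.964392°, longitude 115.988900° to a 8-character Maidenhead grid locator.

OG79xa88

Add 180° to longitude and 90° to latitude: 295.98890, 69.03561.
Field (20°×10°, letters A–R): lon ⌊295.98890/20⌋ = 14 → O; lat ⌊69.03561/10⌋ = 6 → G.
Square (2°×1°, digits 0–9): lon ⌊15.98890/2⌋ = 7; lat ⌊9.03561/1⌋ = 9.
Subsquare (5′×2.5′, letters a–x): lon ⌊1.98890/0.0833333⌋ = 23 → x; lat ⌊0.03561/0.0416667⌋ = 0 → a.
Extended square (30″×15″, digits 0–9): lon ⌊0.07223/0.00833333⌋ = 8; lat ⌊0.03561/0.00416667⌋ = 8.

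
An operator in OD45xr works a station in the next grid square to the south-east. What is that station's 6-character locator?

Longitude subsquare x = 23; +1 → 24, wraps to 0 = a, carry into square.
Longitude square 4; +1 → 5.
Latitude subsquare r = 17; −1 → 16 = q.

OD55aq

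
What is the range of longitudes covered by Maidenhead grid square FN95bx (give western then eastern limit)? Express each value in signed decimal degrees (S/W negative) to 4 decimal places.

Field F=5, N=13: +5·20° lon, +13·10° lat → SW at lon -80°, lat 40°.
Square 9, 5: +9·2° lon, +5·1° lat → SW at lon -62°, lat 45°.
Subsquare b=1, x=23: +1·0.0833333° lon, +23·0.0416667° lat → SW at lon -61.9167°, lat 45.9583°.
Cell spans 0.0833333° lon × 0.0416667° lat.
west -61.9167, east -61.8333.

-61.9167, -61.8333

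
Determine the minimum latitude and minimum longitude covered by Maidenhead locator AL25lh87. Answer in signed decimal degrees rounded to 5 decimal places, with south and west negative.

Field A=0, L=11: +0·20° lon, +11·10° lat → SW at lon -180°, lat 20°.
Square 2, 5: +2·2° lon, +5·1° lat → SW at lon -176°, lat 25°.
Subsquare l=11, h=7: +11·0.0833333° lon, +7·0.0416667° lat → SW at lon -175.083°, lat 25.2917°.
Extended square 8, 7: +8·0.00833333° lon, +7·0.00416667° lat → SW at lon -175.017°, lat 25.3208°.
latitude 25.32083, longitude -175.01667.

25.32083, -175.01667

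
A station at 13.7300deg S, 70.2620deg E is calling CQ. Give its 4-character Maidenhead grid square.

Offset from 180°W / 90°S: lon 250.26°, lat 76.27°.
Field: lon ⌊250.26/20⌋ = 12 → M; lat ⌊76.27/10⌋ = 7 → H.
Square: lon ⌊10.26/2⌋ = 5; lat ⌊6.27/1⌋ = 6.

MH56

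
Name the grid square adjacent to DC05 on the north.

DC06

Latitude square 5; +1 → 6.
The longitude characters are unchanged.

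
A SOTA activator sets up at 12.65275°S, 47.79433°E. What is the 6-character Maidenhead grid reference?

LH37vi

Offset from 180°W / 90°S: lon 227.7943°, lat 77.3473°.
Field (20°×10°, letters A–R): lon ⌊227.7943/20⌋ = 11 → L; lat ⌊77.3473/10⌋ = 7 → H.
Square (2°×1°, digits 0–9): lon ⌊7.7943/2⌋ = 3; lat ⌊7.3473/1⌋ = 7.
Subsquare (5′×2.5′, letters a–x): lon ⌊1.7943/0.0833333⌋ = 21 → v; lat ⌊0.3473/0.0416667⌋ = 8 → i.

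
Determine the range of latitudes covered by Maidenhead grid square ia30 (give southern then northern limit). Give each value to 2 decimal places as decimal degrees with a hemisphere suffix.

90.00° S, 89.00° S

Field I=8, A=0: +8·20° lon, +0·10° lat → SW at lon -20°, lat -90°.
Square 3, 0: +3·2° lon, +0·1° lat → SW at lon -14°, lat -90°.
Cell spans 2° lon × 1° lat.
south 90.00° S, north 89.00° S.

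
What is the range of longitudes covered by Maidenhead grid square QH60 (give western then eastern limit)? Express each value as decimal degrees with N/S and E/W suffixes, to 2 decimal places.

152.00° E, 154.00° E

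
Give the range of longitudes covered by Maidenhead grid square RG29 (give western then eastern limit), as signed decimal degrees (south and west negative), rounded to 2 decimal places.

164.00, 166.00

Field R=17, G=6: +17·20° lon, +6·10° lat → SW at lon 160°, lat -30°.
Square 2, 9: +2·2° lon, +9·1° lat → SW at lon 164°, lat -21°.
Cell spans 2° lon × 1° lat.
west 164.00, east 166.00.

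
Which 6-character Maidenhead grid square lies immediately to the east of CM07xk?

CM17ak

Longitude subsquare x = 23; +1 → 24, wraps to 0 = a, carry into square.
Longitude square 0; +1 → 1.
The latitude characters are unchanged.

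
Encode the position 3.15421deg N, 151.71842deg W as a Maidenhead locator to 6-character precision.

BJ43dd

Shift to the Maidenhead origin (180°W, 90°S): lon 28.2816, lat 93.1542.
Field (20°×10°, letters A–R): 28.2816/20 → 1 → B, 93.1542/10 → 9 → J; chars BJ.
Square (2°×1°, digits 0–9): 8.2816/2 → 4, 3.1542/1 → 3; chars 43.
Subsquare (5′×2.5′, letters a–x): 0.2816/0.0833333 → 3 → d, 0.1542/0.0416667 → 3 → d; chars dd.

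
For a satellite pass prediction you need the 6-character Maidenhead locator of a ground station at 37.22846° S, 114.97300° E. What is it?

OF72ls

Offset from 180°W / 90°S: lon 294.9730°, lat 52.7715°.
Field (20°×10°, letters A–R): lon ⌊294.9730/20⌋ = 14 → O; lat ⌊52.7715/10⌋ = 5 → F.
Square (2°×1°, digits 0–9): lon ⌊14.9730/2⌋ = 7; lat ⌊2.7715/1⌋ = 2.
Subsquare (5′×2.5′, letters a–x): lon ⌊0.9730/0.0833333⌋ = 11 → l; lat ⌊0.7715/0.0416667⌋ = 18 → s.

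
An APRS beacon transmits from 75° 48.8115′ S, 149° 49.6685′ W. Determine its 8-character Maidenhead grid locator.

BB54ce04

Shift to the Maidenhead origin (180°W, 90°S): lon 30.17219, lat 14.18648.
Field: lon ⌊30.17219/20⌋ = 1 → B; lat ⌊14.18648/10⌋ = 1 → B.
Square: lon ⌊10.17219/2⌋ = 5; lat ⌊4.18648/1⌋ = 4.
Subsquare: lon ⌊0.17219/0.0833333⌋ = 2 → c; lat ⌊0.18648/0.0416667⌋ = 4 → e.
Extended square: lon ⌊0.00552/0.00833333⌋ = 0; lat ⌊0.01981/0.00416667⌋ = 4.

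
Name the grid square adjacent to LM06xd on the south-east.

Longitude subsquare x = 23; +1 → 24, wraps to 0 = a, carry into square.
Longitude square 0; +1 → 1.
Latitude subsquare d = 3; −1 → 2 = c.

LM16ac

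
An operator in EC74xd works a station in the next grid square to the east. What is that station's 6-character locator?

Longitude subsquare x = 23; +1 → 24, wraps to 0 = a, carry into square.
Longitude square 7; +1 → 8.
The latitude characters are unchanged.

EC84ad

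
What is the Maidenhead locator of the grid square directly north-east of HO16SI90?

Longitude extended square 9; +1 → 10, wraps to 0, carry into subsquare.
Longitude subsquare s = 18; +1 → 19 = t.
Latitude extended square 0; +1 → 1.

HO16ti01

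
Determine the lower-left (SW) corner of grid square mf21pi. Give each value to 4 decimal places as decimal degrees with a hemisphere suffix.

38.6667° S, 65.2500° E

Field M=12, F=5: +12·20° lon, +5·10° lat → SW at lon 60°, lat -40°.
Square 2, 1: +2·2° lon, +1·1° lat → SW at lon 64°, lat -39°.
Subsquare p=15, i=8: +15·0.0833333° lon, +8·0.0416667° lat → SW at lon 65.25°, lat -38.6667°.
latitude 38.6667° S, longitude 65.2500° E.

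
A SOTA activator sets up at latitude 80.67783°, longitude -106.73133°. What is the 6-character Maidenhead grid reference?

Shift to the Maidenhead origin (180°W, 90°S): lon 73.2687, lat 170.6778.
Field: lon ⌊73.2687/20⌋ = 3 → D; lat ⌊170.6778/10⌋ = 17 → R.
Square: lon ⌊13.2687/2⌋ = 6; lat ⌊0.6778/1⌋ = 0.
Subsquare: lon ⌊1.2687/0.0833333⌋ = 15 → p; lat ⌊0.6778/0.0416667⌋ = 16 → q.

DR60pq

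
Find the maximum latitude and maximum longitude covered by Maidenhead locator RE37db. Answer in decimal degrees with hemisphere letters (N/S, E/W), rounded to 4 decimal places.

Field R=17, E=4: +17·20° lon, +4·10° lat → SW at lon 160°, lat -50°.
Square 3, 7: +3·2° lon, +7·1° lat → SW at lon 166°, lat -43°.
Subsquare d=3, b=1: +3·0.0833333° lon, +1·0.0416667° lat → SW at lon 166.25°, lat -42.9583°.
Cell spans 0.0833333° lon × 0.0416667° lat. NE corner is SW corner plus one full cell.
latitude 42.9167° S, longitude 166.3333° E.

42.9167° S, 166.3333° E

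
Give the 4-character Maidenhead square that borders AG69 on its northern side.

Latitude square 9; +1 → 10, wraps to 0, carry into field.
Latitude field G = 6; +1 → 7 = H.
The longitude characters are unchanged.

AH60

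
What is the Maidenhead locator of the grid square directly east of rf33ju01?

Longitude extended square 0; +1 → 1.
The latitude characters are unchanged.

RF33ju11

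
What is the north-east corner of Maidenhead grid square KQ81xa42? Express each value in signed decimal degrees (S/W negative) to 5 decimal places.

71.01250, 37.95833

Field K=10, Q=16: +10·20° lon, +16·10° lat → SW at lon 20°, lat 70°.
Square 8, 1: +8·2° lon, +1·1° lat → SW at lon 36°, lat 71°.
Subsquare x=23, a=0: +23·0.0833333° lon, +0·0.0416667° lat → SW at lon 37.9167°, lat 71°.
Extended square 4, 2: +4·0.00833333° lon, +2·0.00416667° lat → SW at lon 37.95°, lat 71.0083°.
Cell spans 0.00833333° lon × 0.00416667° lat. NE corner is SW corner plus one full cell.
latitude 71.01250, longitude 37.95833.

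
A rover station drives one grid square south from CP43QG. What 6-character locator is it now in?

CP43qf

Latitude subsquare g = 6; −1 → 5 = f.
The longitude characters are unchanged.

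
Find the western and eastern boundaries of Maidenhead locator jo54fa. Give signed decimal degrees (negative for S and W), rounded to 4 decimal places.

10.4167, 10.5000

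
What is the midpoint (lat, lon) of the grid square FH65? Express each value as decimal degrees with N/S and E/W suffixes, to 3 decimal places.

14.500° S, 67.000° W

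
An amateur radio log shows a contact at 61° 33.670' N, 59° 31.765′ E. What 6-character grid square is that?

Shift to the Maidenhead origin (180°W, 90°S): lon 239.5294, lat 151.5612.
Field (20°×10°, letters A–R): 239.5294/20 → 11 → L, 151.5612/10 → 15 → P; chars LP.
Square (2°×1°, digits 0–9): 19.5294/2 → 9, 1.5612/1 → 1; chars 91.
Subsquare (5′×2.5′, letters a–x): 1.5294/0.0833333 → 18 → s, 0.5612/0.0416667 → 13 → n; chars sn.

LP91sn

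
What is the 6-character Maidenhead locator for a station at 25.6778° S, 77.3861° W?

FG14hh

Shift to the Maidenhead origin (180°W, 90°S): lon 102.6139, lat 64.3222.
Field: 102.6139/20 → 5 → F, 64.3222/10 → 6 → G; chars FG.
Square: 2.6139/2 → 1, 4.3222/1 → 4; chars 14.
Subsquare: 0.6139/0.0833333 → 7 → h, 0.3222/0.0416667 → 7 → h; chars hh.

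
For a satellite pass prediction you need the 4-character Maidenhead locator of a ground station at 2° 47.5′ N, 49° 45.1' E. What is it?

LJ42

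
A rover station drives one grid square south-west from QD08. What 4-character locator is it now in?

PD97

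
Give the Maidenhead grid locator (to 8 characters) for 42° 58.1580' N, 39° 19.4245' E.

KN92px82

Add 180° to longitude and 90° to latitude: 219.32374, 132.96930.
Field: lon ⌊219.32374/20⌋ = 10 → K; lat ⌊132.96930/10⌋ = 13 → N.
Square: lon ⌊19.32374/2⌋ = 9; lat ⌊2.96930/1⌋ = 2.
Subsquare: lon ⌊1.32374/0.0833333⌋ = 15 → p; lat ⌊0.96930/0.0416667⌋ = 23 → x.
Extended square: lon ⌊0.07374/0.00833333⌋ = 8; lat ⌊0.01097/0.00416667⌋ = 2.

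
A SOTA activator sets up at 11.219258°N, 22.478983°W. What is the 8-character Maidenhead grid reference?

HK81sf22

Offset from 180°W / 90°S: lon 157.52102°, lat 101.21926°.
Field (20°×10°, letters A–R): lon ⌊157.52102/20⌋ = 7 → H; lat ⌊101.21926/10⌋ = 10 → K.
Square (2°×1°, digits 0–9): lon ⌊17.52102/2⌋ = 8; lat ⌊1.21926/1⌋ = 1.
Subsquare (5′×2.5′, letters a–x): lon ⌊1.52102/0.0833333⌋ = 18 → s; lat ⌊0.21926/0.0416667⌋ = 5 → f.
Extended square (30″×15″, digits 0–9): lon ⌊0.02102/0.00833333⌋ = 2; lat ⌊0.01092/0.00416667⌋ = 2.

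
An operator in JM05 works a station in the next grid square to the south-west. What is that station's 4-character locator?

IM94

Longitude square 0; −1 → -1, wraps to 9, carry into field.
Longitude field J = 9; −1 → 8 = I.
Latitude square 5; −1 → 4.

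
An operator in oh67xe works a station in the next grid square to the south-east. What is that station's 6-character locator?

OH77ad

Longitude subsquare x = 23; +1 → 24, wraps to 0 = a, carry into square.
Longitude square 6; +1 → 7.
Latitude subsquare e = 4; −1 → 3 = d.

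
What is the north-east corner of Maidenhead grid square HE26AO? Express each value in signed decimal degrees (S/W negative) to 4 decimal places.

Field H=7, E=4: +7·20° lon, +4·10° lat → SW at lon -40°, lat -50°.
Square 2, 6: +2·2° lon, +6·1° lat → SW at lon -36°, lat -44°.
Subsquare a=0, o=14: +0·0.0833333° lon, +14·0.0416667° lat → SW at lon -36°, lat -43.4167°.
Cell spans 0.0833333° lon × 0.0416667° lat. NE corner is SW corner plus one full cell.
latitude -43.3750, longitude -35.9167.

-43.3750, -35.9167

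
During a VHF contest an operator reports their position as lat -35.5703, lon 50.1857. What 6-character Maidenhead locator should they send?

LF54ck

Shift to the Maidenhead origin (180°W, 90°S): lon 230.1857, lat 54.4297.
Field: lon ⌊230.1857/20⌋ = 11 → L; lat ⌊54.4297/10⌋ = 5 → F.
Square: lon ⌊10.1857/2⌋ = 5; lat ⌊4.4297/1⌋ = 4.
Subsquare: lon ⌊0.1857/0.0833333⌋ = 2 → c; lat ⌊0.4297/0.0416667⌋ = 10 → k.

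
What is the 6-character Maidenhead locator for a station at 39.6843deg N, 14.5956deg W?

IM29qq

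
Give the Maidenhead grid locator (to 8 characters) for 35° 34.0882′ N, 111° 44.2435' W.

DM45dn16

Offset from 180°W / 90°S: lon 68.26261°, lat 125.56814°.
Field: lon ⌊68.26261/20⌋ = 3 → D; lat ⌊125.56814/10⌋ = 12 → M.
Square: lon ⌊8.26261/2⌋ = 4; lat ⌊5.56814/1⌋ = 5.
Subsquare: lon ⌊0.26261/0.0833333⌋ = 3 → d; lat ⌊0.56814/0.0416667⌋ = 13 → n.
Extended square: lon ⌊0.01261/0.00833333⌋ = 1; lat ⌊0.02647/0.00416667⌋ = 6.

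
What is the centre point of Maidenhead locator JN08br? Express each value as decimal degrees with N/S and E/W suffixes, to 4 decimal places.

48.7292° N, 0.1250° E

Field J=9, N=13: +9·20° lon, +13·10° lat → SW at lon 0°, lat 40°.
Square 0, 8: +0·2° lon, +8·1° lat → SW at lon 0°, lat 48°.
Subsquare b=1, r=17: +1·0.0833333° lon, +17·0.0416667° lat → SW at lon 0.0833333°, lat 48.7083°.
Cell spans 0.0833333° lon × 0.0416667° lat. Centre is SW corner plus half of each.
latitude 48.7292° N, longitude 0.1250° E.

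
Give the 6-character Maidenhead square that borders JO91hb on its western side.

Longitude subsquare h = 7; −1 → 6 = g.
The latitude characters are unchanged.

JO91gb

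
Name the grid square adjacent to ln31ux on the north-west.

LN32ta

Longitude subsquare u = 20; −1 → 19 = t.
Latitude subsquare x = 23; +1 → 24, wraps to 0 = a, carry into square.
Latitude square 1; +1 → 2.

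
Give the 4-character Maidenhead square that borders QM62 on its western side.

Longitude square 6; −1 → 5.
The latitude characters are unchanged.

QM52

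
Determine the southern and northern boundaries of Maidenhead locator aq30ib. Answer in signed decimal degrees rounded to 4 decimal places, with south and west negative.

70.0417, 70.0833

Field A=0, Q=16: +0·20° lon, +16·10° lat → SW at lon -180°, lat 70°.
Square 3, 0: +3·2° lon, +0·1° lat → SW at lon -174°, lat 70°.
Subsquare i=8, b=1: +8·0.0833333° lon, +1·0.0416667° lat → SW at lon -173.333°, lat 70.0417°.
Cell spans 0.0833333° lon × 0.0416667° lat.
south 70.0417, north 70.0833.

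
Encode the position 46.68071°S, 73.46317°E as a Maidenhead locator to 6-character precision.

Shift to the Maidenhead origin (180°W, 90°S): lon 253.4632, lat 43.3193.
Field: lon ⌊253.4632/20⌋ = 12 → M; lat ⌊43.3193/10⌋ = 4 → E.
Square: lon ⌊13.4632/2⌋ = 6; lat ⌊3.3193/1⌋ = 3.
Subsquare: lon ⌊1.4632/0.0833333⌋ = 17 → r; lat ⌊0.3193/0.0416667⌋ = 7 → h.

ME63rh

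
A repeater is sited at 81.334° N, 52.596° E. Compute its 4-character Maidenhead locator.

Add 180° to longitude and 90° to latitude: 232.60, 171.33.
Field: 232.60/20 → 11 → L, 171.33/10 → 17 → R; chars LR.
Square: 12.60/2 → 6, 1.33/1 → 1; chars 61.

LR61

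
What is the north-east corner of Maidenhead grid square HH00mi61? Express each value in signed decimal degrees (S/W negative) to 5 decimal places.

Field H=7, H=7: +7·20° lon, +7·10° lat → SW at lon -40°, lat -20°.
Square 0, 0: +0·2° lon, +0·1° lat → SW at lon -40°, lat -20°.
Subsquare m=12, i=8: +12·0.0833333° lon, +8·0.0416667° lat → SW at lon -39°, lat -19.6667°.
Extended square 6, 1: +6·0.00833333° lon, +1·0.00416667° lat → SW at lon -38.95°, lat -19.6625°.
Cell spans 0.00833333° lon × 0.00416667° lat. NE corner is SW corner plus one full cell.
latitude -19.65833, longitude -38.94167.

-19.65833, -38.94167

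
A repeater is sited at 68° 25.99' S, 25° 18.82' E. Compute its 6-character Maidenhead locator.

KC21pn

Shift to the Maidenhead origin (180°W, 90°S): lon 205.3137, lat 21.5668.
Field: lon ⌊205.3137/20⌋ = 10 → K; lat ⌊21.5668/10⌋ = 2 → C.
Square: lon ⌊5.3137/2⌋ = 2; lat ⌊1.5668/1⌋ = 1.
Subsquare: lon ⌊1.3137/0.0833333⌋ = 15 → p; lat ⌊0.5668/0.0416667⌋ = 13 → n.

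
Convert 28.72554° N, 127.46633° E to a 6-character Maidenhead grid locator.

Offset from 180°W / 90°S: lon 307.4663°, lat 118.7255°.
Field: 307.4663/20 → 15 → P, 118.7255/10 → 11 → L; chars PL.
Square: 7.4663/2 → 3, 8.7255/1 → 8; chars 38.
Subsquare: 1.4663/0.0833333 → 17 → r, 0.7255/0.0416667 → 17 → r; chars rr.

PL38rr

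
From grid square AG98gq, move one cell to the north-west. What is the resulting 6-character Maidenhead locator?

AG98fr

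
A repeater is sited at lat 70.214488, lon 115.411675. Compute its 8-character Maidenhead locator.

OQ70qf91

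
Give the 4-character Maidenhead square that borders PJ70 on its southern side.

Latitude square 0; −1 → -1, wraps to 9, carry into field.
Latitude field J = 9; −1 → 8 = I.
The longitude characters are unchanged.

PI79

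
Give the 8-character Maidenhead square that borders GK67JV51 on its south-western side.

Longitude extended square 5; −1 → 4.
Latitude extended square 1; −1 → 0.

GK67jv40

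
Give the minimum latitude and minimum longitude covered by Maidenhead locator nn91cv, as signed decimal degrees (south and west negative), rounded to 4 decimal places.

Field N=13, N=13: +13·20° lon, +13·10° lat → SW at lon 80°, lat 40°.
Square 9, 1: +9·2° lon, +1·1° lat → SW at lon 98°, lat 41°.
Subsquare c=2, v=21: +2·0.0833333° lon, +21·0.0416667° lat → SW at lon 98.1667°, lat 41.875°.
latitude 41.8750, longitude 98.1667.

41.8750, 98.1667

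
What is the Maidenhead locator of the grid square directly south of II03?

Latitude square 3; −1 → 2.
The longitude characters are unchanged.

II02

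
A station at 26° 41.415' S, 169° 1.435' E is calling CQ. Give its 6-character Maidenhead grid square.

RG43mh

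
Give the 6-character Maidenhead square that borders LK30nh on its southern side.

LK30ng

Latitude subsquare h = 7; −1 → 6 = g.
The longitude characters are unchanged.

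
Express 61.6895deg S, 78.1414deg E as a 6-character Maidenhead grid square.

Add 180° to longitude and 90° to latitude: 258.1414, 28.3105.
Field: lon ⌊258.1414/20⌋ = 12 → M; lat ⌊28.3105/10⌋ = 2 → C.
Square: lon ⌊18.1414/2⌋ = 9; lat ⌊8.3105/1⌋ = 8.
Subsquare: lon ⌊0.1414/0.0833333⌋ = 1 → b; lat ⌊0.3105/0.0416667⌋ = 7 → h.

MC98bh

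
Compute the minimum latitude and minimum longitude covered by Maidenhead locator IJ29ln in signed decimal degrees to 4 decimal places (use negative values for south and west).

9.5417, -15.0833

Field I=8, J=9: +8·20° lon, +9·10° lat → SW at lon -20°, lat 0°.
Square 2, 9: +2·2° lon, +9·1° lat → SW at lon -16°, lat 9°.
Subsquare l=11, n=13: +11·0.0833333° lon, +13·0.0416667° lat → SW at lon -15.0833°, lat 9.54167°.
latitude 9.5417, longitude -15.0833.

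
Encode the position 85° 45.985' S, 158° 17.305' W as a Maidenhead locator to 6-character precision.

Add 180° to longitude and 90° to latitude: 21.7116, 4.2336.
Field: 21.7116/20 → 1 → B, 4.2336/10 → 0 → A; chars BA.
Square: 1.7116/2 → 0, 4.2336/1 → 4; chars 04.
Subsquare: 1.7116/0.0833333 → 20 → u, 0.2336/0.0416667 → 5 → f; chars uf.

BA04uf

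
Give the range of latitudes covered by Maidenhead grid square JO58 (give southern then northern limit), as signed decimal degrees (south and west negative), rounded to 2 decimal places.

Field J=9, O=14: +9·20° lon, +14·10° lat → SW at lon 0°, lat 50°.
Square 5, 8: +5·2° lon, +8·1° lat → SW at lon 10°, lat 58°.
Cell spans 2° lon × 1° lat.
south 58.00, north 59.00.

58.00, 59.00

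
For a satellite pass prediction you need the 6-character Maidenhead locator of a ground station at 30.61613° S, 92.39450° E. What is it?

Add 180° to longitude and 90° to latitude: 272.3945, 59.3839.
Field: lon ⌊272.3945/20⌋ = 13 → N; lat ⌊59.3839/10⌋ = 5 → F.
Square: lon ⌊12.3945/2⌋ = 6; lat ⌊9.3839/1⌋ = 9.
Subsquare: lon ⌊0.3945/0.0833333⌋ = 4 → e; lat ⌊0.3839/0.0416667⌋ = 9 → j.

NF69ej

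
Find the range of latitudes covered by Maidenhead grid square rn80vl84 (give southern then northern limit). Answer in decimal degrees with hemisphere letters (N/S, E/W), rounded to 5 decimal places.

Field R=17, N=13: +17·20° lon, +13·10° lat → SW at lon 160°, lat 40°.
Square 8, 0: +8·2° lon, +0·1° lat → SW at lon 176°, lat 40°.
Subsquare v=21, l=11: +21·0.0833333° lon, +11·0.0416667° lat → SW at lon 177.75°, lat 40.4583°.
Extended square 8, 4: +8·0.00833333° lon, +4·0.00416667° lat → SW at lon 177.817°, lat 40.475°.
Cell spans 0.00833333° lon × 0.00416667° lat.
south 40.47500° N, north 40.47917° N.

40.47500° N, 40.47917° N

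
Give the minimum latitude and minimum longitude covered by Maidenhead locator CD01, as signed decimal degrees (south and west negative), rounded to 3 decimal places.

-59.000, -140.000

Field C=2, D=3: +2·20° lon, +3·10° lat → SW at lon -140°, lat -60°.
Square 0, 1: +0·2° lon, +1·1° lat → SW at lon -140°, lat -59°.
latitude -59.000, longitude -140.000.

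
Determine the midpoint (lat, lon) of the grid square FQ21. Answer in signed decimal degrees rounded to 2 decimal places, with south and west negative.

71.50, -75.00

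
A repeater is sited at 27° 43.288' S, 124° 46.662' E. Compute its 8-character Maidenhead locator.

PG22jg36

Offset from 180°W / 90°S: lon 304.77770°, lat 62.27853°.
Field: 304.77770/20 → 15 → P, 62.27853/10 → 6 → G; chars PG.
Square: 4.77770/2 → 2, 2.27853/1 → 2; chars 22.
Subsquare: 0.77770/0.0833333 → 9 → j, 0.27853/0.0416667 → 6 → g; chars jg.
Extended square: 0.02770/0.00833333 → 3, 0.02853/0.00416667 → 6; chars 36.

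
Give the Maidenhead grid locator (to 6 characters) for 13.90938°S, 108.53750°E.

OH46gc

Offset from 180°W / 90°S: lon 288.5375°, lat 76.0906°.
Field: lon ⌊288.5375/20⌋ = 14 → O; lat ⌊76.0906/10⌋ = 7 → H.
Square: lon ⌊8.5375/2⌋ = 4; lat ⌊6.0906/1⌋ = 6.
Subsquare: lon ⌊0.5375/0.0833333⌋ = 6 → g; lat ⌊0.0906/0.0416667⌋ = 2 → c.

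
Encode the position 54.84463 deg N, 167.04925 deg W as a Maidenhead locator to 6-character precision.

AO64lu

Add 180° to longitude and 90° to latitude: 12.9507, 144.8446.
Field: 12.9507/20 → 0 → A, 144.8446/10 → 14 → O; chars AO.
Square: 12.9507/2 → 6, 4.8446/1 → 4; chars 64.
Subsquare: 0.9507/0.0833333 → 11 → l, 0.8446/0.0416667 → 20 → u; chars lu.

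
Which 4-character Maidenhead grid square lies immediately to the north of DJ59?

DK50

Latitude square 9; +1 → 10, wraps to 0, carry into field.
Latitude field J = 9; +1 → 10 = K.
The longitude characters are unchanged.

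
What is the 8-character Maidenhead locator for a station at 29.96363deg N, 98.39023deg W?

Add 180° to longitude and 90° to latitude: 81.60977, 119.96363.
Field (20°×10°, letters A–R): 81.60977/20 → 4 → E, 119.96363/10 → 11 → L; chars EL.
Square (2°×1°, digits 0–9): 1.60977/2 → 0, 9.96363/1 → 9; chars 09.
Subsquare (5′×2.5′, letters a–x): 1.60977/0.0833333 → 19 → t, 0.96363/0.0416667 → 23 → x; chars tx.
Extended square (30″×15″, digits 0–9): 0.02644/0.00833333 → 3, 0.00530/0.00416667 → 1; chars 31.

EL09tx31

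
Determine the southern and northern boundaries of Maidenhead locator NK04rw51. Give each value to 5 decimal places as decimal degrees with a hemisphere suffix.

Field N=13, K=10: +13·20° lon, +10·10° lat → SW at lon 80°, lat 10°.
Square 0, 4: +0·2° lon, +4·1° lat → SW at lon 80°, lat 14°.
Subsquare r=17, w=22: +17·0.0833333° lon, +22·0.0416667° lat → SW at lon 81.4167°, lat 14.9167°.
Extended square 5, 1: +5·0.00833333° lon, +1·0.00416667° lat → SW at lon 81.4583°, lat 14.9208°.
Cell spans 0.00833333° lon × 0.00416667° lat.
south 14.92083° N, north 14.92500° N.

14.92083° N, 14.92500° N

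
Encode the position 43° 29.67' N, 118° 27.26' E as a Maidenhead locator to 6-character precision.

Shift to the Maidenhead origin (180°W, 90°S): lon 298.4543, lat 133.4945.
Field: lon ⌊298.4543/20⌋ = 14 → O; lat ⌊133.4945/10⌋ = 13 → N.
Square: lon ⌊18.4543/2⌋ = 9; lat ⌊3.4945/1⌋ = 3.
Subsquare: lon ⌊0.4543/0.0833333⌋ = 5 → f; lat ⌊0.4945/0.0416667⌋ = 11 → l.

ON93fl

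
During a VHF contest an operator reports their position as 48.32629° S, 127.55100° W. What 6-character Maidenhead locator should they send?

Shift to the Maidenhead origin (180°W, 90°S): lon 52.4490, lat 41.6737.
Field (20°×10°, letters A–R): 52.4490/20 → 2 → C, 41.6737/10 → 4 → E; chars CE.
Square (2°×1°, digits 0–9): 12.4490/2 → 6, 1.6737/1 → 1; chars 61.
Subsquare (5′×2.5′, letters a–x): 0.4490/0.0833333 → 5 → f, 0.6737/0.0416667 → 16 → q; chars fq.

CE61fq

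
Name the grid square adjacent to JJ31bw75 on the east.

JJ31bw85

Longitude extended square 7; +1 → 8.
The latitude characters are unchanged.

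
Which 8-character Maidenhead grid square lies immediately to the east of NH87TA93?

NH87ua03

Longitude extended square 9; +1 → 10, wraps to 0, carry into subsquare.
Longitude subsquare t = 19; +1 → 20 = u.
The latitude characters are unchanged.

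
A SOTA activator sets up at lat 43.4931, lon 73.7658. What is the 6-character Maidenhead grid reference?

MN63vl

Shift to the Maidenhead origin (180°W, 90°S): lon 253.7658, lat 133.4931.
Field (20°×10°, letters A–R): lon ⌊253.7658/20⌋ = 12 → M; lat ⌊133.4931/10⌋ = 13 → N.
Square (2°×1°, digits 0–9): lon ⌊13.7658/2⌋ = 6; lat ⌊3.4931/1⌋ = 3.
Subsquare (5′×2.5′, letters a–x): lon ⌊1.7658/0.0833333⌋ = 21 → v; lat ⌊0.4931/0.0416667⌋ = 11 → l.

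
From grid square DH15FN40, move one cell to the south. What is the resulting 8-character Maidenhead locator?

DH15fm49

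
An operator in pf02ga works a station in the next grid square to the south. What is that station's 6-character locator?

PF01gx

Latitude subsquare a = 0; −1 → -1, wraps to 23 = x, carry into square.
Latitude square 2; −1 → 1.
The longitude characters are unchanged.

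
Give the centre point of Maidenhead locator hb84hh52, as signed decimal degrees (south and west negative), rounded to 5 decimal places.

-75.69792, -23.37083

Field H=7, B=1: +7·20° lon, +1·10° lat → SW at lon -40°, lat -80°.
Square 8, 4: +8·2° lon, +4·1° lat → SW at lon -24°, lat -76°.
Subsquare h=7, h=7: +7·0.0833333° lon, +7·0.0416667° lat → SW at lon -23.4167°, lat -75.7083°.
Extended square 5, 2: +5·0.00833333° lon, +2·0.00416667° lat → SW at lon -23.375°, lat -75.7°.
Cell spans 0.00833333° lon × 0.00416667° lat. Centre is SW corner plus half of each.
latitude -75.69792, longitude -23.37083.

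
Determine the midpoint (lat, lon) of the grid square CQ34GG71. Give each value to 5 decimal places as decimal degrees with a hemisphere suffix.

Field C=2, Q=16: +2·20° lon, +16·10° lat → SW at lon -140°, lat 70°.
Square 3, 4: +3·2° lon, +4·1° lat → SW at lon -134°, lat 74°.
Subsquare g=6, g=6: +6·0.0833333° lon, +6·0.0416667° lat → SW at lon -133.5°, lat 74.25°.
Extended square 7, 1: +7·0.00833333° lon, +1·0.00416667° lat → SW at lon -133.442°, lat 74.2542°.
Cell spans 0.00833333° lon × 0.00416667° lat. Centre is SW corner plus half of each.
latitude 74.25625° N, longitude 133.43750° W.

74.25625° N, 133.43750° W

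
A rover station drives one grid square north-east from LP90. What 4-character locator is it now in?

Longitude square 9; +1 → 10, wraps to 0, carry into field.
Longitude field L = 11; +1 → 12 = M.
Latitude square 0; +1 → 1.

MP01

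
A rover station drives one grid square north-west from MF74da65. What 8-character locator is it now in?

MF74da56

Longitude extended square 6; −1 → 5.
Latitude extended square 5; +1 → 6.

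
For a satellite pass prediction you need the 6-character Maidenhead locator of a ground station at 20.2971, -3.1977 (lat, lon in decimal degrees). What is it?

Shift to the Maidenhead origin (180°W, 90°S): lon 176.8023, lat 110.2971.
Field: 176.8023/20 → 8 → I, 110.2971/10 → 11 → L; chars IL.
Square: 16.8023/2 → 8, 0.2971/1 → 0; chars 80.
Subsquare: 0.8023/0.0833333 → 9 → j, 0.2971/0.0416667 → 7 → h; chars jh.

IL80jh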